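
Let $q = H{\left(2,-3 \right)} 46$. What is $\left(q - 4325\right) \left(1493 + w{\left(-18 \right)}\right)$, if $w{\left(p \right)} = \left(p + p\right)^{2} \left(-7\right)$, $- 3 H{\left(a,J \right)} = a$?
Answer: $\frac{99034793}{3} \approx 3.3012 \cdot 10^{7}$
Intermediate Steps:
$H{\left(a,J \right)} = - \frac{a}{3}$
$w{\left(p \right)} = - 28 p^{2}$ ($w{\left(p \right)} = \left(2 p\right)^{2} \left(-7\right) = 4 p^{2} \left(-7\right) = - 28 p^{2}$)
$q = - \frac{92}{3}$ ($q = \left(- \frac{1}{3}\right) 2 \cdot 46 = \left(- \frac{2}{3}\right) 46 = - \frac{92}{3} \approx -30.667$)
$\left(q - 4325\right) \left(1493 + w{\left(-18 \right)}\right) = \left(- \frac{92}{3} - 4325\right) \left(1493 - 28 \left(-18\right)^{2}\right) = - \frac{13067 \left(1493 - 9072\right)}{3} = \left(- \frac{13067}{3}\right) \left(-7579\right) = \frac{99034793}{3}$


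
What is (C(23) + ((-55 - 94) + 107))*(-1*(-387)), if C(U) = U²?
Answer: 188469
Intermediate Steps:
(C(23) + ((-55 - 94) + 107))*(-1*(-387)) = (23² + ((-55 - 94) + 107))*(-1*(-387)) = (529 + (-149 + 107))*387 = (529 - 42)*387 = 487*387 = 188469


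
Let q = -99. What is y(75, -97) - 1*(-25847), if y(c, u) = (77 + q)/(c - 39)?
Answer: 465235/18 ≈ 25846.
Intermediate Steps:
y(c, u) = -22/(-39 + c) (y(c, u) = (77 - 99)/(c - 39) = -22/(-39 + c))
y(75, -97) - 1*(-25847) = -22/(-39 + 75) - 1*(-25847) = -22/36 + 25847 = -22*1/36 + 25847 = -11/18 + 25847 = 465235/18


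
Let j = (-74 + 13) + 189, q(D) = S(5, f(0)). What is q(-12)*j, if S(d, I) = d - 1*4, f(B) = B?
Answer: 128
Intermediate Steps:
S(d, I) = -4 + d (S(d, I) = d - 4 = -4 + d)
q(D) = 1 (q(D) = -4 + 5 = 1)
j = 128 (j = -61 + 189 = 128)
q(-12)*j = 1*128 = 128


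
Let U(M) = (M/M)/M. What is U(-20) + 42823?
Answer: 856459/20 ≈ 42823.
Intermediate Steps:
U(M) = 1/M
U(-20) + 42823 = 1/(-20) + 42823 = -1/20 + 42823 = 856459/20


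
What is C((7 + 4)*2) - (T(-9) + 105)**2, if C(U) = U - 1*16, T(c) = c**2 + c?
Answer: -31323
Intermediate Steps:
T(c) = c + c**2
C(U) = -16 + U (C(U) = U - 16 = -16 + U)
C((7 + 4)*2) - (T(-9) + 105)**2 = (-16 + (7 + 4)*2) - (-9*(1 - 9) + 105)**2 = (-16 + 11*2) - (-9*(-8) + 105)**2 = (-16 + 22) - (72 + 105)**2 = 6 - 1*177**2 = 6 - 1*31329 = 6 - 31329 = -31323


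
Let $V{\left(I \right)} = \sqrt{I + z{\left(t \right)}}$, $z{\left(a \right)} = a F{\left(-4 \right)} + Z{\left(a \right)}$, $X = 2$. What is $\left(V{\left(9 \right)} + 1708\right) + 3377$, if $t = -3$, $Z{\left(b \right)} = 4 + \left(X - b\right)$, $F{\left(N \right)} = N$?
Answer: $5085 + \sqrt{30} \approx 5090.5$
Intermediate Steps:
$Z{\left(b \right)} = 6 - b$ ($Z{\left(b \right)} = 4 - \left(-2 + b\right) = 6 - b$)
$z{\left(a \right)} = 6 - 5 a$ ($z{\left(a \right)} = a \left(-4\right) - \left(-6 + a\right) = - 4 a - \left(-6 + a\right) = 6 - 5 a$)
$V{\left(I \right)} = \sqrt{21 + I}$ ($V{\left(I \right)} = \sqrt{I + \left(6 - -15\right)} = \sqrt{I + \left(6 + 15\right)} = \sqrt{I + 21} = \sqrt{21 + I}$)
$\left(V{\left(9 \right)} + 1708\right) + 3377 = \left(\sqrt{21 + 9} + 1708\right) + 3377 = \left(\sqrt{30} + 1708\right) + 3377 = \left(1708 + \sqrt{30}\right) + 3377 = 5085 + \sqrt{30}$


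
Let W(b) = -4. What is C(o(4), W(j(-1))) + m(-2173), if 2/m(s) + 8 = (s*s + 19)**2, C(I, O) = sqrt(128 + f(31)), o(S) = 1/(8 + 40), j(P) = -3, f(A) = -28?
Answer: 111483964573481/11148396457348 ≈ 10.000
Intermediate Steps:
o(S) = 1/48
C(I, O) = 10 (C(I, O) = sqrt(128 - 28) = sqrt(100) = 10)
m(s) = 2/(-8 + (19 + s**2)**2) (m(s) = 2/(-8 + (s*s + 19)**2) = 2/(-8 + (s**2 + 19)**2) = 2/(-8 + (19 + s**2)**2))
C(o(4), W(j(-1))) + m(-2173) = 10 + 2/(-8 + (19 + (-2173)**2)**2) = 10 + 2/(-8 + (19 + 4721929)**2) = 10 + 2/(-8 + 4721948**2) = 10 + 2/(-8 + 22296792914704) = 10 + 2/22296792914696 = 10 + 2*(1/22296792914696) = 10 + 1/11148396457348 = 111483964573481/11148396457348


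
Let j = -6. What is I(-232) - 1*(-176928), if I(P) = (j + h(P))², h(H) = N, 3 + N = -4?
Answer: 177097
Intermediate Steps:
N = -7 (N = -3 - 4 = -7)
h(H) = -7
I(P) = 169 (I(P) = (-6 - 7)² = (-13)² = 169)
I(-232) - 1*(-176928) = 169 - 1*(-176928) = 169 + 176928 = 177097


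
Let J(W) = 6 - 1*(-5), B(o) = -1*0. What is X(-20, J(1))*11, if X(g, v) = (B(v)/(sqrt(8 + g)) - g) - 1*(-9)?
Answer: 319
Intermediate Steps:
B(o) = 0
J(W) = 11 (J(W) = 6 + 5 = 11)
X(g, v) = 9 - g (X(g, v) = (0/(sqrt(8 + g)) - g) - 1*(-9) = (0/sqrt(8 + g) - g) + 9 = (0 - g) + 9 = -g + 9 = 9 - g)
X(-20, J(1))*11 = (9 - 1*(-20))*11 = (9 + 20)*11 = 29*11 = 319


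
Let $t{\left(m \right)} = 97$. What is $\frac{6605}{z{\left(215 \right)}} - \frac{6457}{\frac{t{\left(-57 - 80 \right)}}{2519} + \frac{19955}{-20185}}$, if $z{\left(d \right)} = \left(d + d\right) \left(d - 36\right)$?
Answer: $\frac{45946452816787}{6760582980} \approx 6796.2$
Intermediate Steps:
$z{\left(d \right)} = 2 d \left(-36 + d\right)$
$\frac{6605}{z{\left(215 \right)}} - \frac{6457}{\frac{t{\left(-57 - 80 \right)}}{2519} + \frac{19955}{-20185}} = \frac{6605}{2 \cdot 215 \left(-36 + 215\right)} - \frac{6457}{\frac{97}{2519} + \frac{19955}{-20185}} = \frac{6605}{2 \cdot 215 \cdot 179} - \frac{6457}{97 \cdot \frac{1}{2519} + 19955 \left(- \frac{1}{20185}\right)} = \frac{6605}{76970} - \frac{6457}{\frac{97}{2519} - \frac{3991}{4037}} = 6605 \cdot \frac{1}{76970} - \frac{6457}{- \frac{878340}{924473}} = \frac{1321}{15394} - - \frac{5969322161}{878340} = \frac{1321}{15394} + \frac{5969322161}{878340} = \frac{45946452816787}{6760582980}$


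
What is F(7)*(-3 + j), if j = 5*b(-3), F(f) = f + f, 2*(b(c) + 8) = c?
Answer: -707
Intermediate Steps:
b(c) = -8 + c/2
F(f) = 2*f
j = -95/2 (j = 5*(-8 + (½)*(-3)) = 5*(-8 - 3/2) = 5*(-19/2) = -95/2 ≈ -47.500)
F(7)*(-3 + j) = (2*7)*(-3 - 95/2) = 14*(-101/2) = -707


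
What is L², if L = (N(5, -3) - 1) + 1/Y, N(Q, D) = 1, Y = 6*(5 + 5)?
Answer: 1/3600 ≈ 0.00027778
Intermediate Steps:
Y = 60 (Y = 6*10 = 60)
L = 1/60 (L = (1 - 1) + 1/60 = 0 + 1*(1/60) = 0 + 1/60 = 1/60 ≈ 0.016667)
L² = (1/60)² = 1/3600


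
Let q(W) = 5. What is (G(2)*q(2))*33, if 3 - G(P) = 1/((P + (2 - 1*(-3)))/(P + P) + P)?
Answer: 451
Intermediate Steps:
G(P) = 3 - 1/(P + (5 + P)/(2*P)) (G(P) = 3 - 1/((P + (2 - 1*(-3)))/(P + P) + P) = 3 - 1/((P + (2 + 3))/((2*P)) + P) = 3 - 1/((P + 5)*(1/(2*P)) + P) = 3 - 1/((5 + P)*(1/(2*P)) + P) = 3 - 1/((5 + P)/(2*P) + P) = 3 - 1/(P + (5 + P)/(2*P)))
(G(2)*q(2))*33 = (((15 + 2 + 6*2**2)/(5 + 2 + 2*2**2))*5)*33 = (((15 + 2 + 6*4)/(5 + 2 + 2*4))*5)*33 = (((15 + 2 + 24)/(5 + 2 + 8))*5)*33 = ((41/15)*5)*33 = (41/3)*33 = 451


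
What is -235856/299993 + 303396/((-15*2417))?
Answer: -33189211836/3625415405 ≈ -9.1546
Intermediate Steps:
-235856/299993 + 303396/((-15*2417)) = -235856*1/299993 + 303396/(-36255) = -235856/299993 + 303396*(-1/36255) = -235856/299993 - 101132/12085 = -33189211836/3625415405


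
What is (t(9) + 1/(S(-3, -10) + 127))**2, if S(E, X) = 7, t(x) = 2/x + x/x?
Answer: 2199289/1454436 ≈ 1.5121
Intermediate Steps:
t(x) = 1 + 2/x (t(x) = 2/x + 1 = 1 + 2/x)
(t(9) + 1/(S(-3, -10) + 127))**2 = ((2 + 9)/9 + 1/(7 + 127))**2 = ((1/9)*11 + 1/134)**2 = (11/9 + 1/134)**2 = (1483/1206)**2 = 2199289/1454436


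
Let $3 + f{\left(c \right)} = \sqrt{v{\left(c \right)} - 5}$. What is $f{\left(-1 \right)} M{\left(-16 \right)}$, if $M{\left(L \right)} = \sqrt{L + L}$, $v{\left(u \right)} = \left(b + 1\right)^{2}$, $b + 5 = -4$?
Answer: $4 i \sqrt{2} \left(-3 + \sqrt{59}\right) \approx 26.481 i$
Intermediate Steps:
$b = -9$ ($b = -5 - 4 = -9$)
$v{\left(u \right)} = 64$ ($v{\left(u \right)} = \left(-9 + 1\right)^{2} = \left(-8\right)^{2} = 64$)
$M{\left(L \right)} = \sqrt{2} \sqrt{L}$ ($M{\left(L \right)} = \sqrt{2 L} = \sqrt{2} \sqrt{L}$)
$f{\left(c \right)} = -3 + \sqrt{59}$ ($f{\left(c \right)} = -3 + \sqrt{64 - 5} = -3 + \sqrt{59}$)
$f{\left(-1 \right)} M{\left(-16 \right)} = \left(-3 + \sqrt{59}\right) \sqrt{2} \sqrt{-16} = \left(-3 + \sqrt{59}\right) \sqrt{2} \cdot 4 i = \left(-3 + \sqrt{59}\right) 4 i \sqrt{2} = 4 i \sqrt{2} \left(-3 + \sqrt{59}\right)$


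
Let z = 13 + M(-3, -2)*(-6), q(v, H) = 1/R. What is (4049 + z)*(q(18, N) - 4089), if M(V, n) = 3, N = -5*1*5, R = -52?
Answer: -214967919/13 ≈ -1.6536e+7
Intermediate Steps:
N = -25 (N = -5*5 = -25)
q(v, H) = -1/52 (q(v, H) = 1/(-52) = -1/52)
z = -5 (z = 13 + 3*(-6) = 13 - 18 = -5)
(4049 + z)*(q(18, N) - 4089) = (4049 - 5)*(-1/52 - 4089) = 4044*(-212629/52) = -214967919/13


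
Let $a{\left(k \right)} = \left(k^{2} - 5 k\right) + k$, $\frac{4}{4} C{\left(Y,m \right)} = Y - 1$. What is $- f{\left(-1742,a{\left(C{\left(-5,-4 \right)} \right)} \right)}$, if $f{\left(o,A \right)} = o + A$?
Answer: $1682$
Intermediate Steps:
$C{\left(Y,m \right)} = -1 + Y$ ($C{\left(Y,m \right)} = Y - 1 = -1 + Y$)
$a{\left(k \right)} = k^{2} - 4 k$
$f{\left(o,A \right)} = A + o$
$- f{\left(-1742,a{\left(C{\left(-5,-4 \right)} \right)} \right)} = - (\left(-1 - 5\right) \left(-4 - 6\right) - 1742) = - (- 6 \left(-4 - 6\right) - 1742) = - (\left(-6\right) \left(-10\right) - 1742) = - (60 - 1742) = \left(-1\right) \left(-1682\right) = 1682$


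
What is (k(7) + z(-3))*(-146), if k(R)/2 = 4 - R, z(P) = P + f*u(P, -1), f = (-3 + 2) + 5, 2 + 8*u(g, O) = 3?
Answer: 1241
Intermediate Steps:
u(g, O) = ⅛ (u(g, O) = -¼ + (⅛)*3 = -¼ + 3/8 = ⅛)
f = 4 (f = -1 + 5 = 4)
z(P) = ½ + P (z(P) = P + 4*(⅛) = P + ½ = ½ + P)
k(R) = 8 - 2*R (k(R) = 2*(4 - R) = 8 - 2*R)
(k(7) + z(-3))*(-146) = ((8 - 2*7) + (½ - 3))*(-146) = ((8 - 14) - 5/2)*(-146) = (-6 - 5/2)*(-146) = -17/2*(-146) = 1241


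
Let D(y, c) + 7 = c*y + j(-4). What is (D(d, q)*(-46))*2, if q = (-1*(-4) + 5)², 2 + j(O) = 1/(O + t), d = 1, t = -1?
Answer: -33028/5 ≈ -6605.6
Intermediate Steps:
j(O) = -2 + 1/(-1 + O) (j(O) = -2 + 1/(O - 1) = -2 + 1/(-1 + O))
q = 81 (q = (4 + 5)² = 9² = 81)
D(y, c) = -46/5 + c*y (D(y, c) = -7 + (c*y + (3 - 2*(-4))/(-1 - 4)) = -7 + (c*y + (3 + 8)/(-5)) = -7 + (c*y - ⅕*11) = -7 + (c*y - 11/5) = -7 + (-11/5 + c*y) = -46/5 + c*y)
(D(d, q)*(-46))*2 = ((-46/5 + 81*1)*(-46))*2 = ((-46/5 + 81)*(-46))*2 = ((359/5)*(-46))*2 = -16514/5*2 = -33028/5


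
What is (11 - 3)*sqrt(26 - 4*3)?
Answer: 8*sqrt(14) ≈ 29.933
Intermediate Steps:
(11 - 3)*sqrt(26 - 4*3) = 8*sqrt(26 - 12) = 8*sqrt(14)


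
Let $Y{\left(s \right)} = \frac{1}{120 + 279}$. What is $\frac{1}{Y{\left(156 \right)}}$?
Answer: $399$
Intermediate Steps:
$Y{\left(s \right)} = \frac{1}{399}$
$\frac{1}{Y{\left(156 \right)}} = \frac{1}{\frac{1}{399}} = 399$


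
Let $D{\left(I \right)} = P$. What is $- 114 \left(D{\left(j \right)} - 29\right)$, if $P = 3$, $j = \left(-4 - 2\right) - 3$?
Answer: $2964$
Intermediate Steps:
$j = -9$ ($j = -6 - 3 = -9$)
$D{\left(I \right)} = 3$
$- 114 \left(D{\left(j \right)} - 29\right) = - 114 \left(3 - 29\right) = \left(-114\right) \left(-26\right) = 2964$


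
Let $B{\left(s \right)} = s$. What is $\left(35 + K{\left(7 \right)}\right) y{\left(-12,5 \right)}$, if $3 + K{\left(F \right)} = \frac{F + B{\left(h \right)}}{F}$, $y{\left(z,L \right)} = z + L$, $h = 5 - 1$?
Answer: $-235$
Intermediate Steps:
$h = 4$ ($h = 5 - 1 = 4$)
$y{\left(z,L \right)} = L + z$
$K{\left(F \right)} = -3 + \frac{4 + F}{F}$ ($K{\left(F \right)} = -3 + \frac{F + 4}{F} = -3 + \frac{4 + F}{F}$)
$\left(35 + K{\left(7 \right)}\right) y{\left(-12,5 \right)} = \left(35 - \left(2 - \frac{4}{7}\right)\right) \left(5 - 12\right) = \left(35 + \left(-2 + 4 \cdot \frac{1}{7}\right)\right) \left(-7\right) = \left(35 + \left(-2 + \frac{4}{7}\right)\right) \left(-7\right) = \left(35 - \frac{10}{7}\right) \left(-7\right) = \frac{235}{7} \left(-7\right) = -235$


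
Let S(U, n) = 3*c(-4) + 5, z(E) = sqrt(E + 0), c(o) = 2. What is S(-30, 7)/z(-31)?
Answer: -11*I*sqrt(31)/31 ≈ -1.9757*I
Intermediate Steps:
z(E) = sqrt(E)
S(U, n) = 11 (S(U, n) = 3*2 + 5 = 6 + 5 = 11)
S(-30, 7)/z(-31) = 11/(sqrt(-31)) = 11/((I*sqrt(31))) = 11*(-I*sqrt(31)/31) = -11*I*sqrt(31)/31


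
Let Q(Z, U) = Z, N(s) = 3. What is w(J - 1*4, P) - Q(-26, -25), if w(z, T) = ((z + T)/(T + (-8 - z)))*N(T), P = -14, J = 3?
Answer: 197/7 ≈ 28.143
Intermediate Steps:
w(z, T) = 3*(T + z)/(-8 + T - z) (w(z, T) = ((z + T)/(T + (-8 - z)))*3 = ((T + z)/(-8 + T - z))*3 = 3*(T + z)/(-8 + T - z))
w(J - 1*4, P) - Q(-26, -25) = 3*(-1*(-14) - (3 - 1*4))/(8 + (3 - 1*4) - 1*(-14)) - 1*(-26) = 3*(14 - (3 - 4))/(8 + (3 - 4) + 14) + 26 = 3*(14 - 1*(-1))/(8 - 1 + 14) + 26 = 3*(14 + 1)/21 + 26 = 3*(1/21)*15 + 26 = 15/7 + 26 = 197/7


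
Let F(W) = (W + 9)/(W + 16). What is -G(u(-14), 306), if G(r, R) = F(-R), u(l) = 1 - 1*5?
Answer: -297/290 ≈ -1.0241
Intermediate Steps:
u(l) = -4 (u(l) = 1 - 5 = -4)
F(W) = (9 + W)/(16 + W)
G(r, R) = (9 - R)/(16 - R)
-G(u(-14), 306) = -(-9 + 306)/(-16 + 306) = -297/290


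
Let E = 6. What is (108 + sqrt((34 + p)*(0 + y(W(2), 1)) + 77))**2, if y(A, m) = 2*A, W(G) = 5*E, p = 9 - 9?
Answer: (108 + sqrt(2117))**2 ≈ 23719.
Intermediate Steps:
p = 0
W(G) = 30 (W(G) = 5*6 = 30)
(108 + sqrt((34 + p)*(0 + y(W(2), 1)) + 77))**2 = (108 + sqrt((34 + 0)*(0 + 2*30) + 77))**2 = (108 + sqrt(34*(0 + 60) + 77))**2 = (108 + sqrt(34*60 + 77))**2 = (108 + sqrt(2040 + 77))**2 = (108 + sqrt(2117))**2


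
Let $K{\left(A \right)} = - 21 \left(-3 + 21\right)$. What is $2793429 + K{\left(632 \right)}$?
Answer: $2793051$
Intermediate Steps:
$K{\left(A \right)} = -378$ ($K{\left(A \right)} = \left(-21\right) 18 = -378$)
$2793429 + K{\left(632 \right)} = 2793429 - 378 = 2793051$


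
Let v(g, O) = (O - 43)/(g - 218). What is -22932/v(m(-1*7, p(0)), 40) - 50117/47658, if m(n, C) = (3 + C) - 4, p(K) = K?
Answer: -79781257805/47658 ≈ -1.6740e+6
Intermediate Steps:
m(n, C) = -1 + C
v(g, O) = (-43 + O)/(-218 + g)
-22932/v(m(-1*7, p(0)), 40) - 50117/47658 = -22932*(-218 + (-1 + 0))/(-43 + 40) - 50117/47658 = -22932/(-3/(-218 - 1)) - 50117*1/47658 = -22932/(-3/(-219)) - 50117/47658 = -22932/((-1/219*(-3))) - 50117/47658 = -22932/1/73 - 50117/47658 = -22932*73 - 50117/47658 = -1674036 - 50117/47658 = -79781257805/47658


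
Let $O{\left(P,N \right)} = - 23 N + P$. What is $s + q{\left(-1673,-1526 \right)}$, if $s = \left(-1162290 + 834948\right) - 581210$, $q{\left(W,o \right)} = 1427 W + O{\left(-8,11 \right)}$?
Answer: $-3296184$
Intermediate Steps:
$O{\left(P,N \right)} = P - 23 N$
$q{\left(W,o \right)} = -261 + 1427 W$ ($q{\left(W,o \right)} = 1427 W - 261 = -261 + 1427 W$)
$s = -908552$ ($s = -327342 - 581210 = -908552$)
$s + q{\left(-1673,-1526 \right)} = -908552 + \left(-261 + 1427 \left(-1673\right)\right) = -908552 - 2387632 = -3296184$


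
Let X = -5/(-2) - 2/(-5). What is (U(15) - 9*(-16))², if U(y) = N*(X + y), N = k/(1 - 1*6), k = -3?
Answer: 59861169/2500 ≈ 23944.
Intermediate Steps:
X = 29/10 (X = -5*(-½) - 2*(-⅕) = 5/2 + ⅖ = 29/10 ≈ 2.9000)
N = ⅗ (N = -3/(1 - 1*6) = -3/(1 - 6) = -3/(-5) = -3*(-⅕) = ⅗ ≈ 0.60000)
U(y) = 87/50 + 3*y/5 (U(y) = 3*(29/10 + y)/5 = 87/50 + 3*y/5)
(U(15) - 9*(-16))² = ((87/50 + (⅗)*15) - 9*(-16))² = ((87/50 + 9) + 144)² = (537/50 + 144)² = (7737/50)² = 59861169/2500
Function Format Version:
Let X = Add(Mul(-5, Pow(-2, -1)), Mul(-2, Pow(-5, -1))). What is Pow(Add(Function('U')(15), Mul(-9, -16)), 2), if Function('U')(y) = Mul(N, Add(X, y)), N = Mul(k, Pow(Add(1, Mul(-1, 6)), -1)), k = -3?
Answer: Rational(59861169, 2500) ≈ 23944.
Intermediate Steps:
X = Rational(29, 10) (X = Add(Mul(-5, Rational(-1, 2)), Mul(-2, Rational(-1, 5))) = Add(Rational(5, 2), Rational(2, 5)) = Rational(29, 10) ≈ 2.9000)
N = Rational(3, 5) (N = Mul(-3, Pow(Add(1, Mul(-1, 6)), -1)) = Mul(-3, Pow(Add(1, -6), -1)) = Mul(-3, Pow(-5, -1)) = Mul(-3, Rational(-1, 5)) = Rational(3, 5) ≈ 0.60000)
Function('U')(y) = Add(Rational(87, 50), Mul(Rational(3, 5), y)) (Function('U')(y) = Mul(Rational(3, 5), Add(Rational(29, 10), y)) = Add(Rational(87, 50), Mul(Rational(3, 5), y)))
Pow(Add(Function('U')(15), Mul(-9, -16)), 2) = Pow(Add(Add(Rational(87, 50), Mul(Rational(3, 5), 15)), Mul(-9, -16)), 2) = Pow(Add(Add(Rational(87, 50), 9), 144), 2) = Pow(Add(Rational(537, 50), 144), 2) = Pow(Rational(7737, 50), 2) = Rational(59861169, 2500)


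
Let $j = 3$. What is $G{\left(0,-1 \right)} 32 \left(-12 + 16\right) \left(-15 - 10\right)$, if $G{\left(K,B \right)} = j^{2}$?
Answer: $-28800$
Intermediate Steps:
$G{\left(K,B \right)} = 9$ ($G{\left(K,B \right)} = 3^{2} = 9$)
$G{\left(0,-1 \right)} 32 \left(-12 + 16\right) \left(-15 - 10\right) = 9 \cdot 32 \left(-12 + 16\right) \left(-15 - 10\right) = 288 \cdot 4 \left(-25\right) = 288 \left(-100\right) = -28800$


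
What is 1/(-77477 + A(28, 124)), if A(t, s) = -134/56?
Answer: -28/2169423 ≈ -1.2907e-5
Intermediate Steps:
A(t, s) = -67/28 (A(t, s) = -134*1/56 = -67/28)
1/(-77477 + A(28, 124)) = 1/(-77477 - 67/28) = 1/(-2169423/28) = -28/2169423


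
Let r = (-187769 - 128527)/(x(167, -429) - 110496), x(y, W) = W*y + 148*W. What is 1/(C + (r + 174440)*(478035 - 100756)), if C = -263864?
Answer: 81877/5388552227709320 ≈ 1.5195e-11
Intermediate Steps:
x(y, W) = 148*W + W*y
r = 105432/81877 (r = (-187769 - 128527)/(-429*(148 + 167) - 110496) = -316296/(-429*315 - 110496) = -316296/(-135135 - 110496) = -316296/(-245631) = -316296*(-1/245631) = 105432/81877 ≈ 1.2877)
1/(C + (r + 174440)*(478035 - 100756)) = 1/(-263864 + (105432/81877 + 174440)*(478035 - 100756)) = 1/(-263864 + (14282729312/81877)*377279) = 1/(-263864 + 5388573832102048/81877) = 1/(5388552227709320/81877) = 81877/5388552227709320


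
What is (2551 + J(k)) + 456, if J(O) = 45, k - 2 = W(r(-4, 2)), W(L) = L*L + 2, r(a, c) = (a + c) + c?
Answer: 3052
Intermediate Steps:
r(a, c) = a + 2*c
W(L) = 2 + L**2 (W(L) = L**2 + 2 = 2 + L**2)
k = 4 (k = 2 + (2 + (-4 + 2*2)**2) = 2 + (2 + (-4 + 4)**2) = 2 + (2 + 0**2) = 2 + (2 + 0) = 2 + 2 = 4)
(2551 + J(k)) + 456 = (2551 + 45) + 456 = 2596 + 456 = 3052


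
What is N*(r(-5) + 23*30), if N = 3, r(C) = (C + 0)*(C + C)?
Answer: 2220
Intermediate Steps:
r(C) = 2*C² (r(C) = C*(2*C) = 2*C²)
N*(r(-5) + 23*30) = 3*(2*(-5)² + 23*30) = 3*(2*25 + 690) = 3*(50 + 690) = 3*740 = 2220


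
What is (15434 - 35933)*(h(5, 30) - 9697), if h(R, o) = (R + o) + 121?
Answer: 195580959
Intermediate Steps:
h(R, o) = 121 + R + o
(15434 - 35933)*(h(5, 30) - 9697) = (15434 - 35933)*((121 + 5 + 30) - 9697) = -20499*(156 - 9697) = -20499*(-9541) = 195580959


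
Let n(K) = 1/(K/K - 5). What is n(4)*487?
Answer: -487/4 ≈ -121.75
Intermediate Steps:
n(K) = -1/4 (n(K) = 1/(1 - 5) = 1/(-4) = -1/4)
n(4)*487 = -1/4*487 = -487/4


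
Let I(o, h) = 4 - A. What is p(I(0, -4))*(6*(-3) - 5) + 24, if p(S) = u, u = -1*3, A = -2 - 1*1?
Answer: 93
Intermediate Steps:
A = -3 (A = -2 - 1 = -3)
u = -3
I(o, h) = 7 (I(o, h) = 4 - 1*(-3) = 4 + 3 = 7)
p(S) = -3
p(I(0, -4))*(6*(-3) - 5) + 24 = -3*(6*(-3) - 5) + 24 = -3*(-18 - 5) + 24 = -3*(-23) + 24 = 69 + 24 = 93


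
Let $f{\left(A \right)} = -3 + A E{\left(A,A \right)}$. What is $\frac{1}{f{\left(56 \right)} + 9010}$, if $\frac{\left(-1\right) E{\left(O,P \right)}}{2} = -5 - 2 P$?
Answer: $\frac{1}{22111} \approx 4.5226 \cdot 10^{-5}$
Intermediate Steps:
$E{\left(O,P \right)} = 10 + 4 P$ ($E{\left(O,P \right)} = - 2 \left(-5 - 2 P\right) = 10 + 4 P$)
$f{\left(A \right)} = -3 + A \left(10 + 4 A\right)$
$\frac{1}{f{\left(56 \right)} + 9010} = \frac{1}{\left(-3 + 2 \cdot 56 \left(5 + 2 \cdot 56\right)\right) + 9010} = \frac{1}{\left(-3 + 2 \cdot 56 \left(5 + 112\right)\right) + 9010} = \frac{1}{\left(-3 + 2 \cdot 56 \cdot 117\right) + 9010} = \frac{1}{\left(-3 + 13104\right) + 9010} = \frac{1}{13101 + 9010} = \frac{1}{22111}$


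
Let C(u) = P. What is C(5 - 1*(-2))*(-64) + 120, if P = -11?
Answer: 824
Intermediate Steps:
C(u) = -11
C(5 - 1*(-2))*(-64) + 120 = -11*(-64) + 120 = 704 + 120 = 824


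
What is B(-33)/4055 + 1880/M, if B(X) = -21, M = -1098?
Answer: -3823229/2226195 ≈ -1.7174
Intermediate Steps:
B(-33)/4055 + 1880/M = -21/4055 + 1880/(-1098) = -21*1/4055 + 1880*(-1/1098) = -21/4055 - 940/549 = -3823229/2226195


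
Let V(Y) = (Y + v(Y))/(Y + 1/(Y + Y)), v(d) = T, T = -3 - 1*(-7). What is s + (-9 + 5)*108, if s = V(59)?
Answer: -1000194/2321 ≈ -430.93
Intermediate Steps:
T = 4 (T = -3 + 7 = 4)
v(d) = 4
V(Y) = (4 + Y)/(Y + 1/(2*Y)) (V(Y) = (Y + 4)/(Y + 1/(Y + Y)) = (4 + Y)/(Y + 1/(2*Y)))
s = 2478/2321 (s = 2*59*(4 + 59)/(1 + 2*59²) = 2*59*63/(1 + 2*3481) = 2*59*63/(1 + 6962) = 2*59*63/6963 = 2*59*(1/6963)*63 = 2478/2321 ≈ 1.0676)
s + (-9 + 5)*108 = 2478/2321 + (-9 + 5)*108 = 2478/2321 - 4*108 = 2478/2321 - 432 = -1000194/2321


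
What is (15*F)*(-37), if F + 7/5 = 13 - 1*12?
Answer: 222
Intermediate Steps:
F = -2/5 (F = -7/5 + (13 - 1*12) = -7/5 + (13 - 12) = -7/5 + 1 = -2/5 ≈ -0.40000)
(15*F)*(-37) = (15*(-2/5))*(-37) = -6*(-37) = 222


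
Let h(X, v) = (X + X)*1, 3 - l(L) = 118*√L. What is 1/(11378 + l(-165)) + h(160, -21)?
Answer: 42183890101/131824621 + 118*I*√165/131824621 ≈ 320.0 + 1.1498e-5*I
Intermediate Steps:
l(L) = 3 - 118*√L
h(X, v) = 2*X (h(X, v) = (2*X)*1 = 2*X)
1/(11378 + l(-165)) + h(160, -21) = 1/(11378 + (3 - 118*I*√165)) + 2*160 = 1/(11378 + (3 - 118*I*√165)) + 320 = 1/(11381 - 118*I*√165) + 320 = 320 + 1/(11381 - 118*I*√165)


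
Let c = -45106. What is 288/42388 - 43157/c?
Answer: 460582361/477988282 ≈ 0.96358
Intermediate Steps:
288/42388 - 43157/c = 288/42388 - 43157/(-45106) = 288*(1/42388) - 43157*(-1/45106) = 72/10597 + 43157/45106 = 460582361/477988282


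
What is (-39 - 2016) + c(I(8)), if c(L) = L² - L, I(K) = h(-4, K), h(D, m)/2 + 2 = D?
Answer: -1899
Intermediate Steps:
h(D, m) = -4 + 2*D
I(K) = -12 (I(K) = -4 + 2*(-4) = -4 - 8 = -12)
(-39 - 2016) + c(I(8)) = (-39 - 2016) - 12*(-1 - 12) = -2055 - 12*(-13) = -2055 + 156 = -1899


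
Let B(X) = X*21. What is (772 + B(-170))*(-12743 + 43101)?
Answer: -84941684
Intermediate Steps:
B(X) = 21*X
(772 + B(-170))*(-12743 + 43101) = (772 + 21*(-170))*(-12743 + 43101) = (772 - 3570)*30358 = -2798*30358 = -84941684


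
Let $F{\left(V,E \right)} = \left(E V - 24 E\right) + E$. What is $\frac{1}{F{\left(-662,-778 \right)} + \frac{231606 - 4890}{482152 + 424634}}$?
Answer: $\frac{151131}{80542281616} \approx 1.8764 \cdot 10^{-6}$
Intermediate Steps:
$F{\left(V,E \right)} = - 23 E + E V$ ($F{\left(V,E \right)} = \left(- 24 E + E V\right) + E = - 23 E + E V$)
$\frac{1}{F{\left(-662,-778 \right)} + \frac{231606 - 4890}{482152 + 424634}} = \frac{1}{- 778 \left(-23 - 662\right) + \frac{231606 - 4890}{482152 + 424634}} = \frac{1}{\left(-778\right) \left(-685\right) + \frac{226716}{906786}} = \frac{1}{532930 + 226716 \cdot \frac{1}{906786}} = \frac{1}{532930 + \frac{37786}{151131}} = \frac{1}{\frac{80542281616}{151131}} = \frac{151131}{80542281616}$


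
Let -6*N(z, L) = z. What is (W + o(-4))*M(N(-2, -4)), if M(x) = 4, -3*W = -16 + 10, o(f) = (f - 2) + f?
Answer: -32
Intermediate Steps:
o(f) = -2 + 2*f (o(f) = (-2 + f) + f = -2 + 2*f)
N(z, L) = -z/6
W = 2 (W = -(-16 + 10)/3 = -⅓*(-6) = 2)
(W + o(-4))*M(N(-2, -4)) = (2 + (-2 + 2*(-4)))*4 = (2 + (-2 - 8))*4 = (2 - 10)*4 = -8*4 = -32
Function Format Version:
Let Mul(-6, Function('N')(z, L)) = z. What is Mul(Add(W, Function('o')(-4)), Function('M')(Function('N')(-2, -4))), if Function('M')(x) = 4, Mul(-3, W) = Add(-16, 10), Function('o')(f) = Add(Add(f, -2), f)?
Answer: -32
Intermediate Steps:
Function('o')(f) = Add(-2, Mul(2, f)) (Function('o')(f) = Add(Add(-2, f), f) = Add(-2, Mul(2, f)))
Function('N')(z, L) = Mul(Rational(-1, 6), z)
W = 2 (W = Mul(Rational(-1, 3), Add(-16, 10)) = Mul(Rational(-1, 3), -6) = 2)
Mul(Add(W, Function('o')(-4)), Function('M')(Function('N')(-2, -4))) = Mul(Add(2, Add(-2, Mul(2, -4))), 4) = Mul(Add(2, Add(-2, -8)), 4) = Mul(Add(2, -10), 4) = Mul(-8, 4) = -32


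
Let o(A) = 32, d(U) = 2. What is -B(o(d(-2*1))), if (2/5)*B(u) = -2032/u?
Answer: 635/4 ≈ 158.75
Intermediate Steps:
B(u) = -5080/u (B(u) = 5*(-2032/u)/2 = -5080/u)
-B(o(d(-2*1))) = -(-5080)/32 = -1*(-635/4) = 635/4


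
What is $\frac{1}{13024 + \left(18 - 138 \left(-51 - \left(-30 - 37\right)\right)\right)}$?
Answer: $\frac{1}{10834} \approx 9.2302 \cdot 10^{-5}$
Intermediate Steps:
$\frac{1}{13024 + \left(18 - 138 \left(-51 - \left(-30 - 37\right)\right)\right)} = \frac{1}{13024 + \left(18 - 138 \left(-51 - -67\right)\right)} = \frac{1}{13024 + \left(18 - 138 \left(-51 + 67\right)\right)} = \frac{1}{13024 + \left(18 - 2208\right)} = \frac{1}{13024 - 2190} = \frac{1}{10834}$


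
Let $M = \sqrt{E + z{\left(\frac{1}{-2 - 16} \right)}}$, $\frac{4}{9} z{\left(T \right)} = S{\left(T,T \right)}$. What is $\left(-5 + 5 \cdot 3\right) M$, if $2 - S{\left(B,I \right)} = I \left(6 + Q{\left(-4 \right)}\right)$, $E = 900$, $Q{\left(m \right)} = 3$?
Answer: $\frac{15 \sqrt{1610}}{2} \approx 300.94$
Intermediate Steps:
$S{\left(B,I \right)} = 2 - 9 I$ ($S{\left(B,I \right)} = 2 - I \left(6 + 3\right) = 2 - I 9 = 2 - 9 I$)
$z{\left(T \right)} = \frac{9}{2} - \frac{81 T}{4}$ ($z{\left(T \right)} = \frac{9 \left(2 - 9 T\right)}{4} = \frac{9}{2} - \frac{81 T}{4}$)
$M = \frac{3 \sqrt{1610}}{4}$ ($M = \sqrt{900 + \left(\frac{9}{2} - \frac{81}{4 \left(-2 - 16\right)}\right)} = \sqrt{900 + \left(\frac{9}{2} - \frac{81}{4 \left(-18\right)}\right)} = \sqrt{900 + \left(\frac{9}{2} - - \frac{9}{8}\right)} = \sqrt{900 + \left(\frac{9}{2} + \frac{9}{8}\right)} = \sqrt{900 + \frac{45}{8}} = \sqrt{\frac{7245}{8}} = \frac{3 \sqrt{1610}}{4} \approx 30.094$)
$\left(-5 + 5 \cdot 3\right) M = \left(-5 + 5 \cdot 3\right) \frac{3 \sqrt{1610}}{4} = \left(-5 + 15\right) \frac{3 \sqrt{1610}}{4} = 10 \frac{3 \sqrt{1610}}{4} = \frac{15 \sqrt{1610}}{2}$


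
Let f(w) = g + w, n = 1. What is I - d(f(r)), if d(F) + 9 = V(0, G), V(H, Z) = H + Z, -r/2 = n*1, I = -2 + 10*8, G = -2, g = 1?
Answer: 89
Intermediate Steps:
I = 78 (I = -2 + 80 = 78)
r = -2 ≈ -2.0000
f(w) = 1 + w
d(F) = -11 (d(F) = -9 + (0 - 2) = -9 - 2 = -11)
I - d(f(r)) = 78 - 1*(-11) = 78 + 11 = 89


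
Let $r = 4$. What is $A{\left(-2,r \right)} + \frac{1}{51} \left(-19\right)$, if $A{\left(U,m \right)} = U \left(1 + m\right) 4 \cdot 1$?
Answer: $- \frac{2059}{51} \approx -40.373$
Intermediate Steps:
$A{\left(U,m \right)} = U \left(4 + 4 m\right)$ ($A{\left(U,m \right)} = U \left(4 + 4 m\right) 1 = U \left(4 + 4 m\right)$)
$A{\left(-2,r \right)} + \frac{1}{51} \left(-19\right) = 4 \left(-2\right) \left(1 + 4\right) + \frac{1}{51} \left(-19\right) = 4 \left(-2\right) 5 + \frac{1}{51} \left(-19\right) = -40 - \frac{19}{51} = - \frac{2059}{51}$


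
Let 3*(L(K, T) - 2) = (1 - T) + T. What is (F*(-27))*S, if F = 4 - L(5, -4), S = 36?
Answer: -1620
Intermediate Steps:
L(K, T) = 7/3 (L(K, T) = 2 + ((1 - T) + T)/3 = 2 + (⅓)*1 = 2 + ⅓ = 7/3)
F = 5/3 (F = 4 - 1*7/3 = 4 - 7/3 = 5/3 ≈ 1.6667)
(F*(-27))*S = ((5/3)*(-27))*36 = -45*36 = -1620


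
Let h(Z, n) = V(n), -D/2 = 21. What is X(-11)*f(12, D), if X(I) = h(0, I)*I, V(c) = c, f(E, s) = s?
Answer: -5082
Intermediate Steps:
D = -42 (D = -2*21 = -42)
h(Z, n) = n
X(I) = I² (X(I) = I*I = I²)
X(-11)*f(12, D) = (-11)²*(-42) = 121*(-42) = -5082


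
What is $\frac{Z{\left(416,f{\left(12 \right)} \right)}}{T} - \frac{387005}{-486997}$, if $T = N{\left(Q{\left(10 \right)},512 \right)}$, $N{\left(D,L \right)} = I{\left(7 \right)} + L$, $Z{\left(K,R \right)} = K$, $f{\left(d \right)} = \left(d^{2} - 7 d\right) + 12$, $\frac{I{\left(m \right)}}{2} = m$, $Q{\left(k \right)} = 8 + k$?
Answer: $\frac{7002679}{4416559} \approx 1.5856$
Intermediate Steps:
$I{\left(m \right)} = 2 m$
$f{\left(d \right)} = 12 + d^{2} - 7 d$
$N{\left(D,L \right)} = 14 + L$ ($N{\left(D,L \right)} = 2 \cdot 7 + L = 14 + L$)
$T = 526$ ($T = 14 + 512 = 526$)
$\frac{Z{\left(416,f{\left(12 \right)} \right)}}{T} - \frac{387005}{-486997} = \frac{416}{526} - \frac{387005}{-486997} = 416 \cdot \frac{1}{526} - - \frac{13345}{16793} = \frac{208}{263} + \frac{13345}{16793} = \frac{7002679}{4416559}$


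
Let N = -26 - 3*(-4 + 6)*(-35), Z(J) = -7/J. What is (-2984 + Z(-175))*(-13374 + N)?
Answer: 196792162/5 ≈ 3.9358e+7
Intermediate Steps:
N = 184 (N = -26 - 3*2*(-35) = -26 - 6*(-35) = -26 + 210 = 184)
(-2984 + Z(-175))*(-13374 + N) = (-2984 - 7/(-175))*(-13374 + 184) = (-2984 - 7*(-1/175))*(-13190) = (-2984 + 1/25)*(-13190) = -74599/25*(-13190) = 196792162/5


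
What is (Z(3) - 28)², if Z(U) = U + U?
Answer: 484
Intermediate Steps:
Z(U) = 2*U
(Z(3) - 28)² = (2*3 - 28)² = (6 - 28)² = (-22)² = 484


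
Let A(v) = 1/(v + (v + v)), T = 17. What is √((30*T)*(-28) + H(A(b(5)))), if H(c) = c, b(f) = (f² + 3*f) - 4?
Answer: I*√4626717/18 ≈ 119.5*I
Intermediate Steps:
b(f) = -4 + f² + 3*f
A(v) = 1/(3*v) (A(v) = 1/(v + 2*v) = 1/(3*v))
√((30*T)*(-28) + H(A(b(5)))) = √((30*17)*(-28) + 1/(3*(-4 + 5² + 3*5))) = √(510*(-28) + 1/(3*(-4 + 25 + 15))) = √(-14280 + (⅓)/36) = √(-14280 + (⅓)*(1/36)) = √(-14280 + 1/108) = √(-1542239/108) = I*√4626717/18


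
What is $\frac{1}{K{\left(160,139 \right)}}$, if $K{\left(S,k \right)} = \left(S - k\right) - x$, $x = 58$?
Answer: $- \frac{1}{37} \approx -0.027027$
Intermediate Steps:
$K{\left(S,k \right)} = -58 + S - k$ ($K{\left(S,k \right)} = \left(S - k\right) - 58 = -58 + S - k$)
$\frac{1}{K{\left(160,139 \right)}} = \frac{1}{-58 + 160 - 139} = \frac{1}{-37} = - \frac{1}{37}$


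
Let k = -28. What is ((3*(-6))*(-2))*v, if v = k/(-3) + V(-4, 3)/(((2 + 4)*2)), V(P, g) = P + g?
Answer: 333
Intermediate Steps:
v = 37/4 (v = -28/(-3) + (-4 + 3)/(((2 + 4)*2)) = -28*(-1/3) - 1/(6*2) = 28/3 - 1/12 = 37/4 ≈ 9.2500)
((3*(-6))*(-2))*v = ((3*(-6))*(-2))*(37/4) = -18*(-2)*(37/4) = 36*(37/4) = 333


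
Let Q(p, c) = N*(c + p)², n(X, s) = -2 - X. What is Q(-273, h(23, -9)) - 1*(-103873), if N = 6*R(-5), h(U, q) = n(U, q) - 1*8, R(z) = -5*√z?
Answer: 103873 - 2809080*I*√5 ≈ 1.0387e+5 - 6.2813e+6*I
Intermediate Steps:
h(U, q) = -10 - U (h(U, q) = (-2 - U) - 1*8 = (-2 - U) - 8 = -10 - U)
N = -30*I*√5 (N = 6*(-5*I*√5) = -30*I*√5 ≈ -67.082*I)
Q(p, c) = -30*I*√5*(c + p)² (Q(p, c) = (-30*I*√5)*(c + p)² = -30*I*√5*(c + p)²)
Q(-273, h(23, -9)) - 1*(-103873) = -30*I*√5*((-10 - 1*23) - 273)² - 1*(-103873) = -30*I*√5*((-10 - 23) - 273)² + 103873 = -30*I*√5*(-33 - 273)² + 103873 = -30*I*√5*(-306)² + 103873 = -30*I*√5*93636 + 103873 = -2809080*I*√5 + 103873 = 103873 - 2809080*I*√5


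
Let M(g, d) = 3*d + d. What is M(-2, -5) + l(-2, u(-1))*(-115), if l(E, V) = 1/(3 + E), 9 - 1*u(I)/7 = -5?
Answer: -135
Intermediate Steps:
M(g, d) = 4*d
u(I) = 98 (u(I) = 63 - 7*(-5) = 63 + 35 = 98)
M(-2, -5) + l(-2, u(-1))*(-115) = 4*(-5) - 115/(3 - 2) = -20 - 115/1 = -20 + 1*(-115) = -20 - 115 = -135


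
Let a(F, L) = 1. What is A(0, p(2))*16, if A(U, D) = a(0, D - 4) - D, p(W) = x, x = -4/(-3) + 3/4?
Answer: -52/3 ≈ -17.333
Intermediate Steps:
x = 25/12 (x = -4*(-⅓) + 3*(¼) = 4/3 + ¾ = 25/12 ≈ 2.0833)
p(W) = 25/12
A(U, D) = 1 - D
A(0, p(2))*16 = (1 - 1*25/12)*16 = (1 - 25/12)*16 = -13/12*16 = -52/3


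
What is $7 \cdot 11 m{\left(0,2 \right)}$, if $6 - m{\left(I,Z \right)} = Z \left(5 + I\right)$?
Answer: $-308$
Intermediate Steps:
$m{\left(I,Z \right)} = 6 - Z \left(5 + I\right)$
$7 \cdot 11 m{\left(0,2 \right)} = 7 \cdot 11 \left(6 - 10 - 0 \cdot 2\right) = 77 \left(6 - 10 + 0\right) = 77 \left(-4\right) = -308$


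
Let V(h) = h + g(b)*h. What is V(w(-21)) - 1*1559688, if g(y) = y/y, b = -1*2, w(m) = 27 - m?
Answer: -1559592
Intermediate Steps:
b = -2
g(y) = 1
V(h) = 2*h (V(h) = h + 1*h = h + h = 2*h)
V(w(-21)) - 1*1559688 = 2*(27 - 1*(-21)) - 1*1559688 = 2*(27 + 21) - 1559688 = 2*48 - 1559688 = 96 - 1559688 = -1559592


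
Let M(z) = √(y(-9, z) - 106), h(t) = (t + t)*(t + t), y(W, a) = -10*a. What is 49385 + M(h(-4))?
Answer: 49385 + I*√746 ≈ 49385.0 + 27.313*I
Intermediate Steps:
h(t) = 4*t² (h(t) = (2*t)*(2*t) = 4*t²)
M(z) = √(-106 - 10*z) (M(z) = √(-10*z - 106) = √(-106 - 10*z))
49385 + M(h(-4)) = 49385 + √(-106 - 40*(-4)²) = 49385 + √(-106 - 40*16) = 49385 + √(-106 - 10*64) = 49385 + √(-106 - 640) = 49385 + √(-746) = 49385 + I*√746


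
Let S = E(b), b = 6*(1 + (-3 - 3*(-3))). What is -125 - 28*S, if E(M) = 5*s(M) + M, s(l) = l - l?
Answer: -1301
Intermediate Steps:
s(l) = 0
b = 42 (b = 6*(1 + (-3 - 1*(-9))) = 6*(1 + (-3 + 9)) = 6*(1 + 6) = 6*7 = 42)
E(M) = M (E(M) = 5*0 + M = 0 + M = M)
S = 42
-125 - 28*S = -125 - 28*42 = -125 - 1176 = -1301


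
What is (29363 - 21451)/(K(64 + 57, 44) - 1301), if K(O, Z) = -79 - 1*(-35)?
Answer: -7912/1345 ≈ -5.8825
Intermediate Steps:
K(O, Z) = -44 (K(O, Z) = -79 + 35 = -44)
(29363 - 21451)/(K(64 + 57, 44) - 1301) = (29363 - 21451)/(-44 - 1301) = 7912/(-1345) = 7912*(-1/1345) = -7912/1345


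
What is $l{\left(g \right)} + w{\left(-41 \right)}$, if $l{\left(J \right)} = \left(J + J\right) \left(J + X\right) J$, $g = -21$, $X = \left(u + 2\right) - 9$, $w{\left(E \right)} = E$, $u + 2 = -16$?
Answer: $-40613$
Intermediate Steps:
$u = -18$ ($u = -2 - 16 = -18$)
$X = -25$ ($X = \left(-18 + 2\right) - 9 = -16 - 9 = -25$)
$l{\left(J \right)} = 2 J^{2} \left(-25 + J\right)$ ($l{\left(J \right)} = \left(J + J\right) \left(J - 25\right) J = 2 J \left(-25 + J\right) J = 2 J^{2} \left(-25 + J\right)$)
$l{\left(g \right)} + w{\left(-41 \right)} = 2 \left(-21\right)^{2} \left(-25 - 21\right) - 41 = 2 \cdot 441 \left(-46\right) - 41 = -40572 - 41 = -40613$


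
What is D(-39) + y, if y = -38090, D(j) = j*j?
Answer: -36569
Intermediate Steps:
D(j) = j²
D(-39) + y = (-39)² - 38090 = 1521 - 38090 = -36569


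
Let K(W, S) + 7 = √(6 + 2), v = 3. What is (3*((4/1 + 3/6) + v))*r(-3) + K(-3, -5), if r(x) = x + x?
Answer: -142 + 2*√2 ≈ -139.17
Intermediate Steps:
r(x) = 2*x
K(W, S) = -7 + 2*√2 (K(W, S) = -7 + √(6 + 2) = -7 + √8 = -7 + 2*√2)
(3*((4/1 + 3/6) + v))*r(-3) + K(-3, -5) = (3*((4/1 + 3/6) + 3))*(2*(-3)) + (-7 + 2*√2) = (3*((4*1 + 3*(⅙)) + 3))*(-6) + (-7 + 2*√2) = (3*((4 + ½) + 3))*(-6) + (-7 + 2*√2) = (3*(9/2 + 3))*(-6) + (-7 + 2*√2) = (3*(15/2))*(-6) + (-7 + 2*√2) = (45/2)*(-6) + (-7 + 2*√2) = -135 + (-7 + 2*√2) = -142 + 2*√2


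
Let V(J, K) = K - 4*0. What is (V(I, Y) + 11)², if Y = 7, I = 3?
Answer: 324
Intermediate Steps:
V(J, K) = K (V(J, K) = K + 0 = K)
(V(I, Y) + 11)² = (7 + 11)² = 18² = 324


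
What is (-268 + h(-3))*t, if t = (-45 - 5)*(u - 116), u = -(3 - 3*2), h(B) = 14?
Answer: -1435100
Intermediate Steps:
u = 3 (u = -(3 - 6) = -1*(-3) = 3)
t = 5650 (t = (-45 - 5)*(3 - 116) = -50*(-113) = 5650)
(-268 + h(-3))*t = (-268 + 14)*5650 = -254*5650 = -1435100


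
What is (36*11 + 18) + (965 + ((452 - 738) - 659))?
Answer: 434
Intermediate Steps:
(36*11 + 18) + (965 + ((452 - 738) - 659)) = (396 + 18) + (965 + (-286 - 659)) = 414 + (965 - 945) = 414 + 20 = 434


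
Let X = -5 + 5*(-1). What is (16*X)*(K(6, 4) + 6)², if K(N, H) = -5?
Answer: -160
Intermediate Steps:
X = -10 (X = -5 - 5 = -10)
(16*X)*(K(6, 4) + 6)² = (16*(-10))*(-5 + 6)² = -160*1² = -160*1 = -160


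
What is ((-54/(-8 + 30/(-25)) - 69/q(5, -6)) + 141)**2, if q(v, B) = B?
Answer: 53071225/2116 ≈ 25081.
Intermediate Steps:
((-54/(-8 + 30/(-25)) - 69/q(5, -6)) + 141)**2 = ((-54/(-8 + 30/(-25)) - 69/(-6)) + 141)**2 = ((-54/(-8 + 30*(-1/25)) - 69*(-1/6)) + 141)**2 = ((-54/(-8 - 6/5) + 23/2) + 141)**2 = ((-54/(-46/5) + 23/2) + 141)**2 = ((-54*(-5/46) + 23/2) + 141)**2 = ((135/23 + 23/2) + 141)**2 = (799/46 + 141)**2 = (7285/46)**2 = 53071225/2116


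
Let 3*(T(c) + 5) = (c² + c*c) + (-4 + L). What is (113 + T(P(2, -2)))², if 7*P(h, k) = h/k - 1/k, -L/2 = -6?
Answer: 1058656369/86436 ≈ 12248.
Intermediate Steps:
L = 12 (L = -2*(-6) = 12)
P(h, k) = -1/(7*k) + h/(7*k) (P(h, k) = (h/k - 1/k)/7 = (-1/k + h/k)/7 = -1/(7*k) + h/(7*k))
T(c) = -7/3 + 2*c²/3 (T(c) = -5 + ((c² + c*c) + (-4 + 12))/3 = -5 + ((c² + c²) + 8)/3 = -5 + (2*c² + 8)/3 = -5 + (8 + 2*c²)/3 = -5 + (8/3 + 2*c²/3) = -7/3 + 2*c²/3)
(113 + T(P(2, -2)))² = (113 + (-7/3 + 2*((⅐)*(-1 + 2)/(-2))²/3))² = (113 + (-7/3 + 2*((⅐)*(-½)*1)²/3))² = (113 + (-7/3 + 2*(-1/14)²/3))² = (113 + (-7/3 + (⅔)*(1/196)))² = (113 + (-7/3 + 1/294))² = (113 - 685/294)² = (32537/294)² = 1058656369/86436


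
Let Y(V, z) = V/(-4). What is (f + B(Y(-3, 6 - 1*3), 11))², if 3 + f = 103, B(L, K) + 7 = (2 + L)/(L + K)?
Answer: 19201924/2209 ≈ 8692.6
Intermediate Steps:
Y(V, z) = -V/4 (Y(V, z) = V*(-¼) = -V/4)
B(L, K) = -7 + (2 + L)/(K + L) (B(L, K) = -7 + (2 + L)/(L + K) = -7 + (2 + L)/(K + L))
f = 100 (f = -3 + 103 = 100)
(f + B(Y(-3, 6 - 1*3), 11))² = (100 + (2 - 7*11 - (-3)*(-3)/2)/(11 - ¼*(-3)))² = (100 + (2 - 77 - 6*¾)/(11 + ¾))² = (100 + (2 - 77 - 9/2)/(47/4))² = (100 + (4/47)*(-159/2))² = (100 - 318/47)² = (4382/47)² = 19201924/2209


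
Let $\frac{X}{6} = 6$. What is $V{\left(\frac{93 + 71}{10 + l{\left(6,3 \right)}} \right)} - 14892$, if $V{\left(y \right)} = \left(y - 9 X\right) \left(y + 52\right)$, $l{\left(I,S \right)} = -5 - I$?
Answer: $39764$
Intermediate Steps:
$X = 36$ ($X = 6 \cdot 6 = 36$)
$V{\left(y \right)} = \left(-324 + y\right) \left(52 + y\right)$ ($V{\left(y \right)} = \left(y - 324\right) \left(y + 52\right) = \left(y - 324\right) \left(52 + y\right) = \left(-324 + y\right) \left(52 + y\right)$)
$V{\left(\frac{93 + 71}{10 + l{\left(6,3 \right)}} \right)} - 14892 = \left(-16848 + \left(\frac{93 + 71}{10 - 11}\right)^{2} - 272 \frac{93 + 71}{10 - 11}\right) - 14892 = \left(-16848 + \left(\frac{164}{10 - 11}\right)^{2} - 272 \frac{164}{10 - 11}\right) - 14892 = \left(-16848 + \left(\frac{164}{-1}\right)^{2} - 272 \frac{164}{-1}\right) - 14892 = \left(-16848 + \left(164 \left(-1\right)\right)^{2} - 272 \cdot 164 \left(-1\right)\right) - 14892 = \left(-16848 + \left(-164\right)^{2} - -44608\right) - 14892 = \left(-16848 + 26896 + 44608\right) - 14892 = 54656 - 14892 = 39764$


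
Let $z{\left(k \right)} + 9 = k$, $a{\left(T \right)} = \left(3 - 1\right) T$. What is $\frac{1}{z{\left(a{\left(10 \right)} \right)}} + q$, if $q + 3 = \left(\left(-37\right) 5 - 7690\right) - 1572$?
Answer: $- \frac{103949}{11} \approx -9449.9$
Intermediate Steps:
$a{\left(T \right)} = 2 T$
$z{\left(k \right)} = -9 + k$
$q = -9450$ ($q = -3 - 9447 = -9450$)
$\frac{1}{z{\left(a{\left(10 \right)} \right)}} + q = \frac{1}{-9 + 2 \cdot 10} - 9450 = \frac{1}{-9 + 20} - 9450 = \frac{1}{11} - 9450 = - \frac{103949}{11}$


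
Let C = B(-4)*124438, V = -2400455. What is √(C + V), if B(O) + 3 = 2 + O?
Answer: I*√3022645 ≈ 1738.6*I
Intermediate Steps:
B(O) = -1 + O (B(O) = -3 + (2 + O) = -1 + O)
C = -622190 (C = (-1 - 4)*124438 = -5*124438 = -622190)
√(C + V) = √(-622190 - 2400455) = √(-3022645) = I*√3022645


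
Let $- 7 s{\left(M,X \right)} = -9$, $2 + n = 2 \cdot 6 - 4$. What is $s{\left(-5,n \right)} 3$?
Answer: $\frac{27}{7} \approx 3.8571$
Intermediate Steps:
$n = 6$ ($n = -2 + \left(2 \cdot 6 - 4\right) = -2 + \left(12 - 4\right) = -2 + 8 = 6$)
$s{\left(M,X \right)} = \frac{9}{7}$ ($s{\left(M,X \right)} = \left(- \frac{1}{7}\right) \left(-9\right) = \frac{9}{7}$)
$s{\left(-5,n \right)} 3 = \frac{9}{7} \cdot 3 = \frac{27}{7}$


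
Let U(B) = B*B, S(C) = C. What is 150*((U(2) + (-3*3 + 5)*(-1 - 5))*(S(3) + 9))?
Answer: 50400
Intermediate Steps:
U(B) = B²
150*((U(2) + (-3*3 + 5)*(-1 - 5))*(S(3) + 9)) = 150*((2² + (-3*3 + 5)*(-1 - 5))*(3 + 9)) = 150*((4 + (-9 + 5)*(-6))*12) = 150*((4 - 4*(-6))*12) = 150*((4 + 24)*12) = 150*(28*12) = 150*336 = 50400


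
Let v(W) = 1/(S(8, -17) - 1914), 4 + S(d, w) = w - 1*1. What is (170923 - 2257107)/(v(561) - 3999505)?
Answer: 4038852224/7743041681 ≈ 0.52161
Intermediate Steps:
S(d, w) = -5 + w (S(d, w) = -4 + (w - 1*1) = -4 + (w - 1) = -4 + (-1 + w) = -5 + w)
v(W) = -1/1936 (v(W) = 1/((-5 - 17) - 1914) = 1/(-22 - 1914) = 1/(-1936) = -1/1936)
(170923 - 2257107)/(v(561) - 3999505) = (170923 - 2257107)/(-1/1936 - 3999505) = -2086184/(-7743041681/1936) = -2086184*(-1936/7743041681) = 4038852224/7743041681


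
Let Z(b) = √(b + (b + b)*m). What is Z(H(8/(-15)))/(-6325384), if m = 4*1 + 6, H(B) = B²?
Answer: -√21/11860095 ≈ -3.8639e-7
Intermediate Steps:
m = 10 (m = 4 + 6 = 10)
Z(b) = √21*√b (Z(b) = √(b + (b + b)*10) = √(b + (2*b)*10) = √(b + 20*b) = √(21*b) = √21*√b)
Z(H(8/(-15)))/(-6325384) = (√21*√((8/(-15))²))/(-6325384) = (√21*√((8*(-1/15))²))*(-1/6325384) = (√21*√((-8/15)²))*(-1/6325384) = (√21*√(64/225))*(-1/6325384) = (√21*(8/15))*(-1/6325384) = (8*√21/15)*(-1/6325384) = -√21/11860095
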